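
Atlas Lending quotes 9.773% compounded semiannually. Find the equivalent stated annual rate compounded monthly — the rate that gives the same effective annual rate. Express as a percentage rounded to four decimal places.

9.5798%

EAR = (1 + 0.09773/2)^2 − 1 = 0.100118.
Solve (1 + r/12)^12 = 1.100118: r/12 = 1.100118^(1/12) − 1 = 0.007983, so r = 0.095798 = 9.5798%.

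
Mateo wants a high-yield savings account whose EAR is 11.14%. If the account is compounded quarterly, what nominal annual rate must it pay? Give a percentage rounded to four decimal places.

(1 + r/4)^4 − 1 = 0.1114, so 1 + r/4 = 1.1114^(1/4).
r/4 = 0.026757, so r = 0.107027 = 10.7027%.

10.7027%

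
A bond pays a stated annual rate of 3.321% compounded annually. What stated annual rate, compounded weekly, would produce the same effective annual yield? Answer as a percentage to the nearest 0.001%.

3.268%

Compounded annually, EAR = nominal = 0.033210.
Solve (1 + r/52)^52 = 1.033210: r/52 = 1.033210^(1/52) − 1 = 0.000628, so r = 0.032681 = 3.268%.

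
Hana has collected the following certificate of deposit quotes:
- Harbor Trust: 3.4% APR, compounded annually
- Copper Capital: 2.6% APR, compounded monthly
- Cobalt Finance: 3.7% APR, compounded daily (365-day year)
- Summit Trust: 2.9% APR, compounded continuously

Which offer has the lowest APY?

Copper Capital

Harbor Trust: compounded annually, EAR = 3.400%
Copper Capital: (1 + 0.026/12)^12 − 1 = 2.631%
Cobalt Finance: (1 + 0.037/365)^365 − 1 = 3.769%
Summit Trust: e^0.029 − 1 = 2.942%
The lowest effective annual rate is Copper Capital at 2.631%.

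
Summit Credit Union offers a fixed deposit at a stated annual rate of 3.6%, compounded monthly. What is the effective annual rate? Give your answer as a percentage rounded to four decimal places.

EAR = (1 + 0.036/12)^12 − 1.
= 1.036600 − 1 = 3.6600%.

3.6600%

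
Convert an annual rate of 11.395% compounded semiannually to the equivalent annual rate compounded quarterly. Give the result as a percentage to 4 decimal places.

11.2372%

EAR = (1 + 0.11395/2)^2 − 1 = 0.117196.
Solve (1 + r/4)^4 = 1.117196: r/4 = 1.117196^(1/4) − 1 = 0.028093, so r = 0.112372 = 11.2372%.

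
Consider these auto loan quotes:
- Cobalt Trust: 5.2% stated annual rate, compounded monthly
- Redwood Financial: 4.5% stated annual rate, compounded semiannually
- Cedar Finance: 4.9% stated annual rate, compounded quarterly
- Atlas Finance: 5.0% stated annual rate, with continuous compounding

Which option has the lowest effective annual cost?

Cobalt Trust: (1 + 0.052/12)^12 − 1 = 5.326%
Redwood Financial: (1 + 0.045/2)^2 − 1 = 4.551%
Cedar Finance: (1 + 0.049/4)^4 − 1 = 4.991%
Atlas Finance: e^0.050 − 1 = 5.127%
The lowest effective annual rate is Redwood Financial at 4.551%.

Redwood Financial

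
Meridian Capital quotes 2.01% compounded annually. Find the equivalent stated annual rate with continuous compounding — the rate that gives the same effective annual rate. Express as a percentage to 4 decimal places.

Compounded annually, EAR = nominal = 0.020100.
Equivalent continuous rate: r = ln(1 + 0.020100) = 0.019901 = 1.9901%.

1.9901%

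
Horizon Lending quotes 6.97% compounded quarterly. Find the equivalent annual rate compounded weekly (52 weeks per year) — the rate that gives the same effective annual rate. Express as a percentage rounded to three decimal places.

6.915%

EAR = (1 + 0.0697/4)^4 − 1 = 0.071543.
Solve (1 + r/52)^52 = 1.071543: r/52 = 1.071543^(1/52) − 1 = 0.001330, so r = 0.069146 = 6.915%.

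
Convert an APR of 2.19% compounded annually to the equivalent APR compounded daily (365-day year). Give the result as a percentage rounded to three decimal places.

Compounded annually, EAR = nominal = 0.021900.
Solve (1 + r/365)^365 = 1.021900: r/365 = 1.021900^(1/365) − 1 = 0.000059, so r = 0.021664 = 2.166%.

2.166%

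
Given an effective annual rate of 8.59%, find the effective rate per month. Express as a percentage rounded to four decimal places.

The per-month rate i satisfies (1 + i)^12 = 1 + 0.0859.
i = 1.0859^(1/12) − 1 = 0.0068911 = 0.6891%.

0.6891%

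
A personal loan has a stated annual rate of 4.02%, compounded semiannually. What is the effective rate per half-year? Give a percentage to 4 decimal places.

2.0100%

With a nominal annual rate compounded semiannually, the periodic rate is the nominal rate divided by 2.
i = 0.0402 / 2 = 0.0201000 = 2.0100%.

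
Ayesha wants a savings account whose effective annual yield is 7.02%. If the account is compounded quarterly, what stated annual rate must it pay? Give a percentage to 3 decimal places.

6.842%

(1 + r/4)^4 − 1 = 0.0702, so 1 + r/4 = 1.0702^(1/4).
r/4 = 0.017106, so r = 0.068424 = 6.842%.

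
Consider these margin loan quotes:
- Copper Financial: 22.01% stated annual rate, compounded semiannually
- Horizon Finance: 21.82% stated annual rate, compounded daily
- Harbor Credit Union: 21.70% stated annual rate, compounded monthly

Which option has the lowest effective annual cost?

Copper Financial: (1 + 0.2201/2)^2 − 1 = 23.221%
Horizon Finance: (1 + 0.2182/365)^365 − 1 = 24.375%
Harbor Credit Union: (1 + 0.2170/12)^12 − 1 = 23.994%
The lowest effective annual rate is Copper Financial at 23.221%.

Copper Financial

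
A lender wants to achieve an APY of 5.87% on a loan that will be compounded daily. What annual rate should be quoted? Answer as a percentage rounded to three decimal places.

(1 + r/365)^365 − 1 = 0.0587, so 1 + r/365 = 1.0587^(1/365).
r/365 = 0.000156, so r = 0.057046 = 5.705%.

5.705%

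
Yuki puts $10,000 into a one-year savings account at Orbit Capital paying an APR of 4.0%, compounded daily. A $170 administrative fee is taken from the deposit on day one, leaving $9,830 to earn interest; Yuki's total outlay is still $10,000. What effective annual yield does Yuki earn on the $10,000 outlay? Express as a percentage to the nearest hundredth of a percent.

2.31%

Value after one year: 9,830 × (1 + 0.040/365)^365 = 9,830 × 1.040808 = $10,231.15.
Effective yield on the $10,000 outlay: 10,231.15 / 10,000 − 1 = 0.023115 = 2.31%.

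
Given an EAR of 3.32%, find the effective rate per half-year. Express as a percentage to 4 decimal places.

1.6464%

The per-half-year rate i satisfies (1 + i)^2 = 1 + 0.0332.
i = 1.0332^(1/2) − 1 = 0.0164645 = 1.6464%.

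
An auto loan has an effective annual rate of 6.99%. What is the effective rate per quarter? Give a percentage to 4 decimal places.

1.7035%

The per-quarter rate i satisfies (1 + i)^4 = 1 + 0.0699.
i = 1.0699^(1/4) − 1 = 0.0170348 = 1.7035%.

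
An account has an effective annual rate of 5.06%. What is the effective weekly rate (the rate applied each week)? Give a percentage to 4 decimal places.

0.0950%

The per-week rate i satisfies (1 + i)^52 = 1 + 0.0506.
i = 1.0506^(1/52) − 1 = 0.0009497 = 0.0950%.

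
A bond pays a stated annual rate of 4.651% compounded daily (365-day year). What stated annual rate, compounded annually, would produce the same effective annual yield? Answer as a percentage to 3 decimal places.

EAR = (1 + 0.04651/365)^365 − 1 = 0.047605.
Compounded annually, the equivalent nominal rate is the EAR itself: 4.761%.

4.761%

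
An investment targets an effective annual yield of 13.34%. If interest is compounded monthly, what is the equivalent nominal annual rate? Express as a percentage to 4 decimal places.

(1 + r/12)^12 − 1 = 0.1334, so 1 + r/12 = 1.1334^(1/12).
r/12 = 0.010490, so r = 0.125878 = 12.5878%.

12.5878%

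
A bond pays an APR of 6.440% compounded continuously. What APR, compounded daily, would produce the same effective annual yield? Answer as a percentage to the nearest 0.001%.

6.441%

EAR under continuous compounding: e^0.06440 − 1 = 0.066519.
Solve (1 + r/365)^365 = 1.066519: r/365 = 1.066519^(1/365) − 1 = 0.000176, so r = 0.064406 = 6.441%.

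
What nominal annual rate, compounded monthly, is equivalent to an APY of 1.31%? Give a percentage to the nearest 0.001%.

1.302%

(1 + r/12)^12 − 1 = 0.0131, so 1 + r/12 = 1.0131^(1/12).
r/12 = 0.001085, so r = 0.013022 = 1.302%.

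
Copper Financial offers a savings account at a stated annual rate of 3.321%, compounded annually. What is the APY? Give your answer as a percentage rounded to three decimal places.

Annual compounding means the effective rate equals the nominal rate: 3.321%.

3.321%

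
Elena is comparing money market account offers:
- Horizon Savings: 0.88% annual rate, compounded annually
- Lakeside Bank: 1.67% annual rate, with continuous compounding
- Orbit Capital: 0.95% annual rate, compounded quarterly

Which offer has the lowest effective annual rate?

Horizon Savings

Horizon Savings: compounded annually, EAR = 0.880%
Lakeside Bank: e^0.0167 − 1 = 1.684%
Orbit Capital: (1 + 0.0095/4)^4 − 1 = 0.953%
The lowest effective annual rate is Horizon Savings at 0.880%.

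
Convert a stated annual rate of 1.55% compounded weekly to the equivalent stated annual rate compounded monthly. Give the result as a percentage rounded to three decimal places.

EAR = (1 + 0.0155/52)^52 − 1 = 0.015618.
Solve (1 + r/12)^12 = 1.015618: r/12 = 1.015618^(1/12) − 1 = 0.001292, so r = 0.015508 = 1.551%.

1.551%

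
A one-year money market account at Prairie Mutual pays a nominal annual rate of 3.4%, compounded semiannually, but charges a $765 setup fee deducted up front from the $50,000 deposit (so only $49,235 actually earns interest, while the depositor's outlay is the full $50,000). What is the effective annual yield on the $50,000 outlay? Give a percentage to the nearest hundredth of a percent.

1.85%

Value after one year: 49,235 × (1 + 0.034/2)^2 = 49,235 × 1.034289 = $50,923.22.
Effective yield on the $50,000 outlay: 50,923.22 / 50,000 − 1 = 0.018464 = 1.85%.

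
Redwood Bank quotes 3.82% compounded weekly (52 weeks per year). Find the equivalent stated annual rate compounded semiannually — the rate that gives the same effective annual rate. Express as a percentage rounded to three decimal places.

EAR = (1 + 0.0382/52)^52 − 1 = 0.038924.
Solve (1 + r/2)^2 = 1.038924: r/2 = 1.038924^(1/2) − 1 = 0.019276, so r = 0.038553 = 3.855%.

3.855%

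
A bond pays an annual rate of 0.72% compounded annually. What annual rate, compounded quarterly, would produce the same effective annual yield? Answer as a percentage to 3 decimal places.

Compounded annually, EAR = nominal = 0.007200.
Solve (1 + r/4)^4 = 1.007200: r/4 = 1.007200^(1/4) − 1 = 0.001795, so r = 0.007181 = 0.718%.

0.718%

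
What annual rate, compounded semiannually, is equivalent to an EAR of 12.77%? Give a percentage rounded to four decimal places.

(1 + r/2)^2 − 1 = 0.1277, so 1 + r/2 = 1.1277^(1/2).
r/2 = 0.061932, so r = 0.123864 = 12.3864%.

12.3864%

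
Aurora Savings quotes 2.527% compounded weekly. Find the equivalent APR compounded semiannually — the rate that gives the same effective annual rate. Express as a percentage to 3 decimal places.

2.542%

EAR = (1 + 0.02527/52)^52 − 1 = 0.025586.
Solve (1 + r/2)^2 = 1.025586: r/2 = 1.025586^(1/2) − 1 = 0.012712, so r = 0.025424 = 2.542%.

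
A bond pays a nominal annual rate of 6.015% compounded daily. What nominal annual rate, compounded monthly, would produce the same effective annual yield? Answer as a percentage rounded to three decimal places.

6.030%

EAR = (1 + 0.06015/365)^365 − 1 = 0.061991.
Solve (1 + r/12)^12 = 1.061991: r/12 = 1.061991^(1/12) − 1 = 0.005025, so r = 0.060296 = 6.030%.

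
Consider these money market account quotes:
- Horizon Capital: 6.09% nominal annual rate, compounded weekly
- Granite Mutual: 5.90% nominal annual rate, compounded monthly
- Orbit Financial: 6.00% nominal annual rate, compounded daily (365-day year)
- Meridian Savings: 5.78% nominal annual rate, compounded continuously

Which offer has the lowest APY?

Meridian Savings

Horizon Capital: (1 + 0.0609/52)^52 − 1 = 6.275%
Granite Mutual: (1 + 0.0590/12)^12 − 1 = 6.062%
Orbit Financial: (1 + 0.0600/365)^365 − 1 = 6.183%
Meridian Savings: e^0.0578 − 1 = 5.950%
The lowest effective annual rate is Meridian Savings at 5.950%.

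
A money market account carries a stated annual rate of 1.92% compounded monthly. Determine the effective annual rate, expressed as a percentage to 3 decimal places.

EAR = (1 + 0.0192/12)^12 − 1.
= (1 + 0.001600)^12 − 1 = 1.019370 − 1 = 1.937%.

1.937%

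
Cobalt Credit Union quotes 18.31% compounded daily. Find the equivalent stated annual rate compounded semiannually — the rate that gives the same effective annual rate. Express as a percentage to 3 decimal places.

EAR = (1 + 0.1831/365)^365 − 1 = 0.200879.
Solve (1 + r/2)^2 = 1.200879: r/2 = 1.200879^(1/2) − 1 = 0.095846, so r = 0.191693 = 19.169%.

19.169%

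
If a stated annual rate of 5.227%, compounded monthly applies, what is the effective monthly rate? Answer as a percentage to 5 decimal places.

0.43558%

With a nominal annual rate compounded monthly, the periodic rate is the nominal rate divided by 12.
i = 0.05227 / 12 = 0.0043558 = 0.43558%.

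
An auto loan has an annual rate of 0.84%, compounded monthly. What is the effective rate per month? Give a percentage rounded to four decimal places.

0.0700%

With a nominal annual rate compounded monthly, the periodic rate is the nominal rate divided by 12.
i = 0.0084 / 12 = 0.0007000 = 0.0700%.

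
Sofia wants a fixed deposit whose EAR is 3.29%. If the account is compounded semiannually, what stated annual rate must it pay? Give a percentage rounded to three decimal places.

(1 + r/2)^2 − 1 = 0.0329, so 1 + r/2 = 1.0329^(1/2).
r/2 = 0.016317, so r = 0.032634 = 3.263%.

3.263%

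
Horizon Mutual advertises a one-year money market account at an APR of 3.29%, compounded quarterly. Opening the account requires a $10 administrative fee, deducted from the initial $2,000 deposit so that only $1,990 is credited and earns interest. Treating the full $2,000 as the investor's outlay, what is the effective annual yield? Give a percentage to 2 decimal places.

2.81%

Value after one year: 1,990 × (1 + 0.0329/4)^4 = 1,990 × 1.033308 = $2,056.28.
Effective yield on the $2,000 outlay: 2,056.28 / 2,000 − 1 = 0.028142 = 2.81%.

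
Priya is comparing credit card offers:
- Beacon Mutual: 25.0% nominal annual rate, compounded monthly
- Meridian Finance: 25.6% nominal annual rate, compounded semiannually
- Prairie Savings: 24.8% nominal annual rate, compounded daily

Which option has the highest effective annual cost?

Prairie Savings

Beacon Mutual: (1 + 0.250/12)^12 − 1 = 28.073%
Meridian Finance: (1 + 0.256/2)^2 − 1 = 27.238%
Prairie Savings: (1 + 0.248/365)^365 − 1 = 28.135%
The highest effective annual rate is Prairie Savings at 28.135%.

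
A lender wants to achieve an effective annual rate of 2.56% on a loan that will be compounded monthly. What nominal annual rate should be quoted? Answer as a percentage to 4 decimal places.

2.5304%

(1 + r/12)^12 − 1 = 0.0256, so 1 + r/12 = 1.0256^(1/12).
r/12 = 0.002109, so r = 0.025304 = 2.5304%.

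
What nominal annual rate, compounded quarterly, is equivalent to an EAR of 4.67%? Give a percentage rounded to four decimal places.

4.5904%

(1 + r/4)^4 − 1 = 0.0467, so 1 + r/4 = 1.0467^(1/4).
r/4 = 0.011476, so r = 0.045904 = 4.5904%.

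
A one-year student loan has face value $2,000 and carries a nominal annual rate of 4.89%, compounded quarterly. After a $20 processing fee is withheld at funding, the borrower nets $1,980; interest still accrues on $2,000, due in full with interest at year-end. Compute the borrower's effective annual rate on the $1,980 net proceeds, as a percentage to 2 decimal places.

6.04%

Amount owed after one year: 2,000 × (1 + 0.0489/4)^4 = 2,000 × 1.049804 = $2,099.61.
Effective rate on net proceeds: 2,099.61 / 1,980 − 1 = 0.060408 = 6.04%.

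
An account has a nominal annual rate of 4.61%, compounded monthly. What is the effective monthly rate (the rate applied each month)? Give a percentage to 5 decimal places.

0.38417%

With a nominal annual rate compounded monthly, the periodic rate is the nominal rate divided by 12.
i = 0.0461 / 12 = 0.0038417 = 0.38417%.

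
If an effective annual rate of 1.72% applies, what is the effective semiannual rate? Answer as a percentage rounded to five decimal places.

0.85633%

The per-half-year rate i satisfies (1 + i)^2 = 1 + 0.0172.
i = 1.0172^(1/2) − 1 = 0.0085633 = 0.85633%.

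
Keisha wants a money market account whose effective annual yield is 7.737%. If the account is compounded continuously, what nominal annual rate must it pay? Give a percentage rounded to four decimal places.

Continuous: nominal r satisfies e^r − 1 = 0.07737.
r = ln(1 + 0.07737) = ln(1.07737) = 0.074523 = 7.4523%.

7.4523%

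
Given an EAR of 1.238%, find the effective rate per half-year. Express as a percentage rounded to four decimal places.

0.6171%

The per-half-year rate i satisfies (1 + i)^2 = 1 + 0.01238.
i = 1.01238^(1/2) − 1 = 0.0061710 = 0.6171%.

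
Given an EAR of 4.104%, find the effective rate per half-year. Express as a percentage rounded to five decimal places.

The per-half-year rate i satisfies (1 + i)^2 = 1 + 0.04104.
i = 1.04104^(1/2) − 1 = 0.0203137 = 2.03137%.

2.03137%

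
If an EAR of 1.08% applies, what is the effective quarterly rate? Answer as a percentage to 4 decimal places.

0.2689%

The per-quarter rate i satisfies (1 + i)^4 = 1 + 0.0108.
i = 1.0108^(1/4) − 1 = 0.0026891 = 0.2689%.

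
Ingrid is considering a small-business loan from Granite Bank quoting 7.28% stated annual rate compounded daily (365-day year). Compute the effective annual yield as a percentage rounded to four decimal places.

EAR = (1 + 0.0728/365)^365 − 1.
= 1.075508 − 1 = 7.5508%.

7.5508%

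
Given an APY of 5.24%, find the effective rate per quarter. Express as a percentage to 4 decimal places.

The per-quarter rate i satisfies (1 + i)^4 = 1 + 0.0524.
i = 1.0524^(1/4) − 1 = 0.0128502 = 1.2850%.

1.2850%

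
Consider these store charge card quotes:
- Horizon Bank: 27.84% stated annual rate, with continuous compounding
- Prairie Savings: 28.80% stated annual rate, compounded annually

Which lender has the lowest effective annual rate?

Prairie Savings

Horizon Bank: e^0.2784 − 1 = 32.101%
Prairie Savings: compounded annually, EAR = 28.800%
The lowest effective annual rate is Prairie Savings at 28.800%.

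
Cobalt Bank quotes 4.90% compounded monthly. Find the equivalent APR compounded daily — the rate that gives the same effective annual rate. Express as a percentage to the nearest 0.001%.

4.890%

EAR = (1 + 0.0490/12)^12 − 1 = 0.050116.
Solve (1 + r/365)^365 = 1.050116: r/365 = 1.050116^(1/365) − 1 = 0.000134, so r = 0.048904 = 4.890%.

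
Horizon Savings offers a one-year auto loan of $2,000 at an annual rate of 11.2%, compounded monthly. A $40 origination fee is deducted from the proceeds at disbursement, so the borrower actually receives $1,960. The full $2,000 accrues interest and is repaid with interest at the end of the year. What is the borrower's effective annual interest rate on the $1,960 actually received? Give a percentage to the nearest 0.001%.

Amount owed after one year: 2,000 × (1 + 0.112/12)^12 = 2,000 × 1.117932 = $2,235.86.
Effective rate on net proceeds: 2,235.86 / 1,960 − 1 = 0.140747 = 14.075%.

14.075%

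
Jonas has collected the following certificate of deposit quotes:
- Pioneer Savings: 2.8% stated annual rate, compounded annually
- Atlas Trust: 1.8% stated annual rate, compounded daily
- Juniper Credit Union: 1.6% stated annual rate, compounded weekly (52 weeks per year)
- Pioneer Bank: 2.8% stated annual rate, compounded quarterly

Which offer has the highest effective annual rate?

Pioneer Bank

Pioneer Savings: compounded annually, EAR = 2.800%
Atlas Trust: (1 + 0.018/365)^365 − 1 = 1.816%
Juniper Credit Union: (1 + 0.016/52)^52 − 1 = 1.613%
Pioneer Bank: (1 + 0.028/4)^4 − 1 = 2.830%
The highest effective annual rate is Pioneer Bank at 2.830%.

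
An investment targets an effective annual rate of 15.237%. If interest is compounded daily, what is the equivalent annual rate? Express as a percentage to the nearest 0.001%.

14.185%

(1 + r/365)^365 − 1 = 0.15237, so 1 + r/365 = 1.15237^(1/365).
r/365 = 0.000389, so r = 0.141848 = 14.185%.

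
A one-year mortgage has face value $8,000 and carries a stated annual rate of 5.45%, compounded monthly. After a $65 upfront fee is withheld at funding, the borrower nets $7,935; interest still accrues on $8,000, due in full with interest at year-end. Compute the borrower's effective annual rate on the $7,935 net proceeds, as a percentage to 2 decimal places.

Amount owed after one year: 8,000 × (1 + 0.0545/12)^12 = 8,000 × 1.055882 = $8,447.06.
Effective rate on net proceeds: 8,447.06 / 7,935 − 1 = 0.064532 = 6.45%.

6.45%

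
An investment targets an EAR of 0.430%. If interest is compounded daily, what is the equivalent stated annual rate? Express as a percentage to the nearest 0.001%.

(1 + r/365)^365 − 1 = 0.00430, so 1 + r/365 = 1.00430^(1/365).
r/365 = 0.000012, so r = 0.004291 = 0.429%.

0.429%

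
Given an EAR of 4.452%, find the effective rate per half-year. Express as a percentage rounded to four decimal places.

2.2018%

The per-half-year rate i satisfies (1 + i)^2 = 1 + 0.04452.
i = 1.04452^(1/2) − 1 = 0.0220176 = 2.2018%.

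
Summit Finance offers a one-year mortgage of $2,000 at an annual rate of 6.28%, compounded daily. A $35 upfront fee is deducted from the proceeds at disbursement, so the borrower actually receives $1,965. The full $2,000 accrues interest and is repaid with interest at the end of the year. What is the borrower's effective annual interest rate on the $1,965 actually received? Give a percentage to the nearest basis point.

Amount owed after one year: 2,000 × (1 + 0.0628/365)^365 = 2,000 × 1.064808 = $2,129.62.
Effective rate on net proceeds: 2,129.62 / 1,965 − 1 = 0.083774 = 8.38%.

8.38%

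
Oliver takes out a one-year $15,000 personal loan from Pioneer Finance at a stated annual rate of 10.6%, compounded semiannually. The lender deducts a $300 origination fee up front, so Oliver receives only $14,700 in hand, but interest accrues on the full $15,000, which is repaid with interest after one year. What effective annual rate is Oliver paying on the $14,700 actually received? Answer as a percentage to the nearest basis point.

Amount owed after one year: 15,000 × (1 + 0.106/2)^2 = 15,000 × 1.108809 = $16,632.13.
Effective rate on net proceeds: 16,632.13 / 14,700 − 1 = 0.131438 = 13.14%.

13.14%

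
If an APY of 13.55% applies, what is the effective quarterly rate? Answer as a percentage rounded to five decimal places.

The per-quarter rate i satisfies (1 + i)^4 = 1 + 0.1355.
i = 1.1355^(1/4) − 1 = 0.0322783 = 3.22783%.

3.22783%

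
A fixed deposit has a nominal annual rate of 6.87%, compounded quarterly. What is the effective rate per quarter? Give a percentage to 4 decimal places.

1.7175%

With a nominal annual rate compounded quarterly, the periodic rate is the nominal rate divided by 4.
i = 0.0687 / 4 = 0.0171750 = 1.7175%.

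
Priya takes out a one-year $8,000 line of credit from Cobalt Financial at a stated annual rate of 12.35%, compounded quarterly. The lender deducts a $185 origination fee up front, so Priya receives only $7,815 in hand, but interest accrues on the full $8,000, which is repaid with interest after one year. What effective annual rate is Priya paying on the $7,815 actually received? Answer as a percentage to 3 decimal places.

15.607%

Amount owed after one year: 8,000 × (1 + 0.1235/4)^4 = 8,000 × 1.129338 = $9,034.71.
Effective rate on net proceeds: 9,034.71 / 7,815 − 1 = 0.156072 = 15.607%.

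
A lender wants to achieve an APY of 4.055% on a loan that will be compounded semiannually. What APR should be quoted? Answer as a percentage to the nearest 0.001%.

(1 + r/2)^2 − 1 = 0.04055, so 1 + r/2 = 1.04055^(1/2).
r/2 = 0.020074, so r = 0.040147 = 4.015%.

4.015%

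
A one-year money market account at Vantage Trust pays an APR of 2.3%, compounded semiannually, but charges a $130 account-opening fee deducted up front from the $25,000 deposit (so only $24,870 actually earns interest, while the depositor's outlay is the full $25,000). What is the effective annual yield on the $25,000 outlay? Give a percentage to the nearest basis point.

1.78%

Value after one year: 24,870 × (1 + 0.023/2)^2 = 24,870 × 1.023132 = $25,445.30.
Effective yield on the $25,000 outlay: 25,445.30 / 25,000 − 1 = 0.017812 = 1.78%.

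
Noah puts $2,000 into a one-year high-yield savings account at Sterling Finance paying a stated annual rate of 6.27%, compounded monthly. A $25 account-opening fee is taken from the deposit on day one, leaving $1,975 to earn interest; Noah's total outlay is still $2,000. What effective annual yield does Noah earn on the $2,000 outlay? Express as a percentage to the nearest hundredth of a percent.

Value after one year: 1,975 × (1 + 0.0627/12)^12 = 1,975 × 1.064534 = $2,102.45.
Effective yield on the $2,000 outlay: 2,102.45 / 2,000 − 1 = 0.051227 = 5.12%.

5.12%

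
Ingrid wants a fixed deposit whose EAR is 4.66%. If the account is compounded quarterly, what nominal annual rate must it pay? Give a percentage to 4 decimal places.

4.5807%

(1 + r/4)^4 − 1 = 0.0466, so 1 + r/4 = 1.0466^(1/4).
r/4 = 0.011452, so r = 0.045807 = 4.5807%.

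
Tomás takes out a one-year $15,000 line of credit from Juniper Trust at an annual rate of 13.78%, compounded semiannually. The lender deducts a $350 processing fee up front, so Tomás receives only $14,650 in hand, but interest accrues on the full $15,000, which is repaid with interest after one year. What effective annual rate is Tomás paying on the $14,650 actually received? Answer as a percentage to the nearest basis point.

Amount owed after one year: 15,000 × (1 + 0.1378/2)^2 = 15,000 × 1.142547 = $17,138.21.
Effective rate on net proceeds: 17,138.21 / 14,650 − 1 = 0.169844 = 16.98%.

16.98%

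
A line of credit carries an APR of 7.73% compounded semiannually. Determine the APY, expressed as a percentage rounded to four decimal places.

7.8794%

EAR = (1 + 0.0773/2)^2 − 1.
= 1.078794 − 1 = 7.8794%.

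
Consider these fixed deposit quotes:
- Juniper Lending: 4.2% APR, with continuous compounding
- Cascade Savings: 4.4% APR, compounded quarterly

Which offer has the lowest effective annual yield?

Juniper Lending

Juniper Lending: e^0.042 − 1 = 4.289%
Cascade Savings: (1 + 0.044/4)^4 − 1 = 4.473%
The lowest effective annual rate is Juniper Lending at 4.289%.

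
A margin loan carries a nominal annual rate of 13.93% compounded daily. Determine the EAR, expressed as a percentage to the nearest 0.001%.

14.944%

EAR = (1 + 0.1393/365)^365 − 1.
= 1.149438 − 1 = 14.944%.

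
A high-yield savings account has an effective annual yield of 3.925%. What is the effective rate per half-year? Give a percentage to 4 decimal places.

1.9436%

The per-half-year rate i satisfies (1 + i)^2 = 1 + 0.03925.
i = 1.03925^(1/2) − 1 = 0.0194361 = 1.9436%.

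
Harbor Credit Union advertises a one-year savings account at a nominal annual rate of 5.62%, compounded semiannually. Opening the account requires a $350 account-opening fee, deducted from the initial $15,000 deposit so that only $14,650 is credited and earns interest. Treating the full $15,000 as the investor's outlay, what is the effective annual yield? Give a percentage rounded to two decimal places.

Value after one year: 14,650 × (1 + 0.0562/2)^2 = 14,650 × 1.056990 = $15,484.90.
Effective yield on the $15,000 outlay: 15,484.90 / 15,000 − 1 = 0.032327 = 3.23%.

3.23%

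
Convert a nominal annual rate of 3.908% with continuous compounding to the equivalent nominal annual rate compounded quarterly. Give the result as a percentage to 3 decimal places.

EAR under continuous compounding: e^0.03908 − 1 = 0.039854.
Solve (1 + r/4)^4 = 1.039854: r/4 = 1.039854^(1/4) − 1 = 0.009818, so r = 0.039272 = 3.927%.

3.927%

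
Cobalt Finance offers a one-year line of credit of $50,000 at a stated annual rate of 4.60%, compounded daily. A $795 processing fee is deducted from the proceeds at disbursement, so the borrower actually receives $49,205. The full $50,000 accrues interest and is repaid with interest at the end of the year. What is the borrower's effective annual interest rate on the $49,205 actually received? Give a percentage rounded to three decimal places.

Amount owed after one year: 50,000 × (1 + 0.0460/365)^365 = 50,000 × 1.047071 = $52,353.57.
Effective rate on net proceeds: 52,353.57 / 49,205 − 1 = 0.063989 = 6.399%.

6.399%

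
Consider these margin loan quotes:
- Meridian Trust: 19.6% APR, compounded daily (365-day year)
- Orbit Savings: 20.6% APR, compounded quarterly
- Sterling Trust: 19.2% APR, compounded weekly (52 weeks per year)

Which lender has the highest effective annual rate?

Meridian Trust: (1 + 0.196/365)^365 − 1 = 21.646%
Orbit Savings: (1 + 0.206/4)^4 − 1 = 22.247%
Sterling Trust: (1 + 0.192/52)^52 − 1 = 21.124%
The highest effective annual rate is Orbit Savings at 22.247%.

Orbit Savings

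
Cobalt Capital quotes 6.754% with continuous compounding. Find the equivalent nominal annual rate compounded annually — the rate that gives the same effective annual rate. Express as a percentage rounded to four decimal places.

EAR under continuous compounding: e^0.06754 − 1 = 0.069873.
Compounded annually, the equivalent nominal rate is the EAR itself: 6.9873%.

6.9873%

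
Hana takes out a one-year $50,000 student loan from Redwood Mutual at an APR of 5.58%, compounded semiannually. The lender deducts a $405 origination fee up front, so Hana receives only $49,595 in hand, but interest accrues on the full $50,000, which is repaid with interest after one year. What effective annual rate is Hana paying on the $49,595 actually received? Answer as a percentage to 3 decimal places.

6.521%

Amount owed after one year: 50,000 × (1 + 0.0558/2)^2 = 50,000 × 1.056578 = $52,828.92.
Effective rate on net proceeds: 52,828.92 / 49,595 − 1 = 0.065207 = 6.521%.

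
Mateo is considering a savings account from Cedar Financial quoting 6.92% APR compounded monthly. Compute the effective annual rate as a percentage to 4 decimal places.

7.1438%

EAR = (1 + 0.0692/12)^12 − 1.
= 1.071438 − 1 = 7.1438%.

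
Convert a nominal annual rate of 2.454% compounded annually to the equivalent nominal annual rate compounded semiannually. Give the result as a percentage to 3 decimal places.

Compounded annually, EAR = nominal = 0.024540.
Solve (1 + r/2)^2 = 1.024540: r/2 = 1.024540^(1/2) − 1 = 0.012196, so r = 0.024391 = 2.439%.

2.439%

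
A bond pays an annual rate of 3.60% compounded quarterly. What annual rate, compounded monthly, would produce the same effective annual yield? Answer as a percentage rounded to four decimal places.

EAR = (1 + 0.0360/4)^4 − 1 = 0.036489.
Solve (1 + r/12)^12 = 1.036489: r/12 = 1.036489^(1/12) − 1 = 0.002991, so r = 0.035893 = 3.5893%.

3.5893%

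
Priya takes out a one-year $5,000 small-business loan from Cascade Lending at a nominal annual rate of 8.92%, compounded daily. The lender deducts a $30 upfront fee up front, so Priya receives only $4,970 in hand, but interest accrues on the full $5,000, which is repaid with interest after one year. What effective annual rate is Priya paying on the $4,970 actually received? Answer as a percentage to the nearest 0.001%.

9.989%

Amount owed after one year: 5,000 × (1 + 0.0892/365)^365 = 5,000 × 1.093287 = $5,466.44.
Effective rate on net proceeds: 5,466.44 / 4,970 − 1 = 0.099887 = 9.989%.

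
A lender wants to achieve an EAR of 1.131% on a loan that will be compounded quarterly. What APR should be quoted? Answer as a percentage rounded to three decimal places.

(1 + r/4)^4 − 1 = 0.01131, so 1 + r/4 = 1.01131^(1/4).
r/4 = 0.002816, so r = 0.011262 = 1.126%.

1.126%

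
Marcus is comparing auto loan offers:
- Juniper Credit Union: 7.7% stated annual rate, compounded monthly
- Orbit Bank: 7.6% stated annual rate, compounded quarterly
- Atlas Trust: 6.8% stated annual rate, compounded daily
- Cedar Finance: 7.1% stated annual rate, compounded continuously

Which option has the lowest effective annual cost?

Atlas Trust

Juniper Credit Union: (1 + 0.077/12)^12 − 1 = 7.978%
Orbit Bank: (1 + 0.076/4)^4 − 1 = 7.819%
Atlas Trust: (1 + 0.068/365)^365 − 1 = 7.036%
Cedar Finance: e^0.071 − 1 = 7.358%
The lowest effective annual rate is Atlas Trust at 7.036%.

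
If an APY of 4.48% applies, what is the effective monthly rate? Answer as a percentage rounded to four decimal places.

The per-month rate i satisfies (1 + i)^12 = 1 + 0.0448.
i = 1.0448^(1/12) − 1 = 0.0036588 = 0.3659%.

0.3659%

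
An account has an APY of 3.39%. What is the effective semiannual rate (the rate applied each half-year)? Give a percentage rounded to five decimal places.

1.68087%

The per-half-year rate i satisfies (1 + i)^2 = 1 + 0.0339.
i = 1.0339^(1/2) − 1 = 0.0168087 = 1.68087%.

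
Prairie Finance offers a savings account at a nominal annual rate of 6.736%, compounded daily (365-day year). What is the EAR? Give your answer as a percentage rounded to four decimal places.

EAR = (1 + 0.06736/365)^365 − 1.
= 1.069674 − 1 = 6.9674%.

6.9674%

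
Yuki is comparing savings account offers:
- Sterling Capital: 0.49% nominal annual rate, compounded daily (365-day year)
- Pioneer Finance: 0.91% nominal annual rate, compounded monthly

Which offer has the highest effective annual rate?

Sterling Capital: (1 + 0.0049/365)^365 − 1 = 0.491%
Pioneer Finance: (1 + 0.0091/12)^12 − 1 = 0.914%
The highest effective annual rate is Pioneer Finance at 0.914%.

Pioneer Finance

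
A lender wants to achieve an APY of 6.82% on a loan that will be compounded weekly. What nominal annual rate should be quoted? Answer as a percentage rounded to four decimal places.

(1 + r/52)^52 − 1 = 0.0682, so 1 + r/52 = 1.0682^(1/52).
r/52 = 0.001270, so r = 0.066017 = 6.6017%.

6.6017%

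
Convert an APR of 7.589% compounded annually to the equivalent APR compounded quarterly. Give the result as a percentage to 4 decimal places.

Compounded annually, EAR = nominal = 0.075890.
Solve (1 + r/4)^4 = 1.075890: r/4 = 1.075890^(1/4) − 1 = 0.018455, so r = 0.073821 = 7.3821%.

7.3821%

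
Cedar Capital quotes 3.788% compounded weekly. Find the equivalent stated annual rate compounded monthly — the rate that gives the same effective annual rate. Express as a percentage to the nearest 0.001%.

EAR = (1 + 0.03788/52)^52 − 1 = 0.038592.
Solve (1 + r/12)^12 = 1.038592: r/12 = 1.038592^(1/12) − 1 = 0.003161, so r = 0.037926 = 3.793%.

3.793%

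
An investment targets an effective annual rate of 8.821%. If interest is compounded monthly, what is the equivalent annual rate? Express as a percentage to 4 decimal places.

8.4833%

(1 + r/12)^12 − 1 = 0.08821, so 1 + r/12 = 1.08821^(1/12).
r/12 = 0.007069, so r = 0.084833 = 8.4833%.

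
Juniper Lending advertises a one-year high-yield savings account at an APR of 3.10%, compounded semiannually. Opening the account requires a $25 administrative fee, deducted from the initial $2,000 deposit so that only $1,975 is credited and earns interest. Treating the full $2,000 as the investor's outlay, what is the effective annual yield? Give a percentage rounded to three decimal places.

1.835%

Value after one year: 1,975 × (1 + 0.0310/2)^2 = 1,975 × 1.031240 = $2,036.70.
Effective yield on the $2,000 outlay: 2,036.70 / 2,000 − 1 = 0.018350 = 1.835%.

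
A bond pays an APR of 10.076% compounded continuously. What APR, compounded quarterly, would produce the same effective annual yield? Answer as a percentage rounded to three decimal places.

10.204%

EAR under continuous compounding: e^0.10076 − 1 = 0.106011.
Solve (1 + r/4)^4 = 1.106011: r/4 = 1.106011^(1/4) − 1 = 0.025510, so r = 0.102040 = 10.204%.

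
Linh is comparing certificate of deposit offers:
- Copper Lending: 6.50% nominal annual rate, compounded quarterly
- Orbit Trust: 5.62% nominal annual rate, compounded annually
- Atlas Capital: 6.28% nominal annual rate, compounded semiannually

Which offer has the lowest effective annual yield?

Orbit Trust

Copper Lending: (1 + 0.0650/4)^4 − 1 = 6.660%
Orbit Trust: compounded annually, EAR = 5.620%
Atlas Capital: (1 + 0.0628/2)^2 − 1 = 6.379%
The lowest effective annual rate is Orbit Trust at 5.620%.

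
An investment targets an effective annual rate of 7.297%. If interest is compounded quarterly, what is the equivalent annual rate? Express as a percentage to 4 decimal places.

7.1054%

(1 + r/4)^4 − 1 = 0.07297, so 1 + r/4 = 1.07297^(1/4).
r/4 = 0.017764, so r = 0.071054 = 7.1054%.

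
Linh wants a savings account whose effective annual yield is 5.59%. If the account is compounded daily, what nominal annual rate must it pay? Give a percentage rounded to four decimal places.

5.4398%

(1 + r/365)^365 − 1 = 0.0559, so 1 + r/365 = 1.0559^(1/365).
r/365 = 0.000149, so r = 0.054398 = 5.4398%.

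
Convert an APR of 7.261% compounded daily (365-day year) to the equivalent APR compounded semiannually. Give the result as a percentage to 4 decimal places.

7.3937%

EAR = (1 + 0.07261/365)^365 − 1 = 0.075303.
Solve (1 + r/2)^2 = 1.075303: r/2 = 1.075303^(1/2) − 1 = 0.036968, so r = 0.073937 = 7.3937%.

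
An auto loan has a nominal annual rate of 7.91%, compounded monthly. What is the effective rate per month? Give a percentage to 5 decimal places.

0.65917%

With a nominal annual rate compounded monthly, the periodic rate is the nominal rate divided by 12.
i = 0.0791 / 12 = 0.0065917 = 0.65917%.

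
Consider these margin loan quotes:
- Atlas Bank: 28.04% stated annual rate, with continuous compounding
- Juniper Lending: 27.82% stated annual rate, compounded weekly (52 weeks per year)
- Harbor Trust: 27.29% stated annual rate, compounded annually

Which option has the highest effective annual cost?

Atlas Bank: e^0.2804 − 1 = 32.366%
Juniper Lending: (1 + 0.2782/52)^52 − 1 = 31.977%
Harbor Trust: compounded annually, EAR = 27.290%
The highest effective annual rate is Atlas Bank at 32.366%.

Atlas Bank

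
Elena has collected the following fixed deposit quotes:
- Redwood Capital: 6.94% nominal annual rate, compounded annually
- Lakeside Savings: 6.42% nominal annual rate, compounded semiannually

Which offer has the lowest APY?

Redwood Capital: compounded annually, EAR = 6.940%
Lakeside Savings: (1 + 0.0642/2)^2 − 1 = 6.523%
The lowest effective annual rate is Lakeside Savings at 6.523%.

Lakeside Savings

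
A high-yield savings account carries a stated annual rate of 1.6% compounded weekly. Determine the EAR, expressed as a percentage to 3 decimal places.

1.613%

EAR = (1 + 0.016/52)^52 − 1.
= 1.016126 − 1 = 1.613%.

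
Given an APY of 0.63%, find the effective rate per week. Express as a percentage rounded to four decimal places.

0.0121%

The per-week rate i satisfies (1 + i)^52 = 1 + 0.0063.
i = 1.0063^(1/52) − 1 = 0.0001208 = 0.0121%.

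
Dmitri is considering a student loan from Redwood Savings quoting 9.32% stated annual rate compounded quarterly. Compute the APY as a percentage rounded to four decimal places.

EAR = (1 + 0.0932/4)^4 − 1.
= (1 + 0.023300)^4 − 1 = 1.096508 − 1 = 9.6508%.

9.6508%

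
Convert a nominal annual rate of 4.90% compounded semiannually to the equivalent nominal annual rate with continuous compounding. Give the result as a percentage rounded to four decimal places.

EAR = (1 + 0.0490/2)^2 − 1 = 0.049600.
Equivalent continuous rate: r = ln(1 + 0.049600) = 0.048409 = 4.8409%.

4.8409%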